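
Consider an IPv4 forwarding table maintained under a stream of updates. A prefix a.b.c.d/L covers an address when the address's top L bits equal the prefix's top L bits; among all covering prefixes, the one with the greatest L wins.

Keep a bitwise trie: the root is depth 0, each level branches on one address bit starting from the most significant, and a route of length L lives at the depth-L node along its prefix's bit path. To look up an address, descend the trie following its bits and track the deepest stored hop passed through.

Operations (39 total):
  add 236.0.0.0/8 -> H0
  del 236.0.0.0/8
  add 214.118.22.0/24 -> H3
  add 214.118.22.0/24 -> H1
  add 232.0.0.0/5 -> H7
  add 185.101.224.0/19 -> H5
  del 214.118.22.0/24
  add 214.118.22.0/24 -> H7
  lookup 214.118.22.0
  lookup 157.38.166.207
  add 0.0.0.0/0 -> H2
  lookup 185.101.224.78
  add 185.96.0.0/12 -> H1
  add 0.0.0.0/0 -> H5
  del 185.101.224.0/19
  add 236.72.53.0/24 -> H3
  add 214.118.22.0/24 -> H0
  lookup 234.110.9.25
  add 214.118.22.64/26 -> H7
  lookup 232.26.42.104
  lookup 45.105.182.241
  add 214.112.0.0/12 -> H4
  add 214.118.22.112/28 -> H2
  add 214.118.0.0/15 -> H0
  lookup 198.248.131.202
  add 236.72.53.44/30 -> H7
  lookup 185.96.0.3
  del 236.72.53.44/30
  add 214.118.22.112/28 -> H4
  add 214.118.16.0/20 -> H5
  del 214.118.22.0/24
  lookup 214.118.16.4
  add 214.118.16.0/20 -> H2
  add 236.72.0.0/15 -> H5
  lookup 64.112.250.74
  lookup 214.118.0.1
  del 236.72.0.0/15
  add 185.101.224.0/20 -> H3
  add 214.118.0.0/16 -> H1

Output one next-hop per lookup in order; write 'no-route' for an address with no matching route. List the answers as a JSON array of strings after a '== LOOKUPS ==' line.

Process each operation:
  add 236.0.0.0/8 -> H0 at depth 8
  - 236.0.0.0/8 clear@8
  add 214.118.22.0/24 -> H3 at depth 24
  add 214.118.22.0/24 -> H1 at depth 24
  add 232.0.0.0/5 -> H7 at depth 5
  add 185.101.224.0/19 -> H5 at depth 19
  - 214.118.22.0/24 clear@24
  add 214.118.22.0/24 -> H7 at depth 24
  Q 214.118.22.0: descend 110101100111011000010110 ; hops seen [H7] ; pick H7
  Q 157.38.166.207: descend 10 ; hops seen [∅] ; pick no-route
  add 0.0.0.0/0 -> H2 at depth 0
  Q 185.101.224.78: descend 1011100101100101111 ; hops seen [H2,H5] ; pick H5
  add 185.96.0.0/12 -> H1 at depth 12
  add 0.0.0.0/0 -> H5 at depth 0
  - 185.101.224.0/19 clear@19
  add 236.72.53.0/24 -> H3 at depth 24
  add 214.118.22.0/24 -> H0 at depth 24
  Q 234.110.9.25: descend 11101 ; hops seen [H5,H7] ; pick H7
  add 214.118.22.64/26 -> H7 at depth 26
  Q 232.26.42.104: descend 11101 ; hops seen [H5,H7] ; pick H7
  Q 45.105.182.241: descend ε ; hops seen [H5] ; pick H5
  add 214.112.0.0/12 -> H4 at depth 12
  add 214.118.22.112/28 -> H2 at depth 28
  add 214.118.0.0/15 -> H0 at depth 15
  Q 198.248.131.202: descend 110 ; hops seen [H5] ; pick H5
  add 236.72.53.44/30 -> H7 at depth 30
  Q 185.96.0.3: descend 1011100101100 ; hops seen [H5,H1] ; pick H1
  - 236.72.53.44/30 clear@30
  add 214.118.22.112/28 -> H4 at depth 28
  add 214.118.16.0/20 -> H5 at depth 20
  - 214.118.22.0/24 clear@24
  Q 214.118.16.4: descend 110101100111011000010 ; hops seen [H5,H4,H0,H5] ; pick H5
  add 214.118.16.0/20 -> H2 at depth 20
  add 236.72.0.0/15 -> H5 at depth 15
  Q 64.112.250.74: descend ε ; hops seen [H5] ; pick H5
  Q 214.118.0.1: descend 1101011001110110000 ; hops seen [H5,H4,H0] ; pick H0
  - 236.72.0.0/15 clear@15
  add 185.101.224.0/20 -> H3 at depth 20
  add 214.118.0.0/16 -> H1 at depth 16

== LOOKUPS ==
["H7","no-route","H5","H7","H7","H5","H5","H1","H5","H5","H0"]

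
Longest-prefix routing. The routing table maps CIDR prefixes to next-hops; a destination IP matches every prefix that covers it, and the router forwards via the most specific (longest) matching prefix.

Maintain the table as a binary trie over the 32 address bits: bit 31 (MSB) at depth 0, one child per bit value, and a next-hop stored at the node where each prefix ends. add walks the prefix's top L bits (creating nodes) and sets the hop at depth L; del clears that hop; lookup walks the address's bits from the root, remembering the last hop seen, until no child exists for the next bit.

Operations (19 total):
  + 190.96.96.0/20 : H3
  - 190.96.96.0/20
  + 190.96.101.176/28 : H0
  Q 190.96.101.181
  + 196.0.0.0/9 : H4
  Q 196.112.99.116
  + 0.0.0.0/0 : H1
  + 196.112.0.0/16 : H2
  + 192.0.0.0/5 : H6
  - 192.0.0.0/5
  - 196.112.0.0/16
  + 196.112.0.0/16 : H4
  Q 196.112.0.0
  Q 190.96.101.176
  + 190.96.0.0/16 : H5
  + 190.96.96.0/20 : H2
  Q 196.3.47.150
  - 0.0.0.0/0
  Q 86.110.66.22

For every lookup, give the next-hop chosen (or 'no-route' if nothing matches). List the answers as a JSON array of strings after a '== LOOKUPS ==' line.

Apply in order:
  + 190.96.96.0/20 (H3) depth=20
  del 190.96.96.0/20 (clear depth 20)
  + 190.96.101.176/28 (H0) depth=28
  ? 190.96.101.181  path d0:-→d1:-→d2:-→d3:-→d4:-→d5:-→d6:-→d7:-→d8:-→d9:-→d10:-→d11:-→d12:-→d13:-→d14:-→d15:-→d16:-→d17:-→d18:-→d19:-→d20:-→d21:-→d22:-→d23:-→d24:-→d25:-→d26:-→d27:-→d28:H0  best=H0
  + 196.0.0.0/9 (H4) depth=9
  ? 196.112.99.116  path d0:-→d1:-→d2:-→d3:-→d4:-→d5:-→d6:-→d7:-→d8:-→d9:H4  best=H4
  + 0.0.0.0/0 (H1) depth=0
  + 196.112.0.0/16 (H2) depth=16
  + 192.0.0.0/5 (H6) depth=5
  del 192.0.0.0/5 (clear depth 5)
  del 196.112.0.0/16 (clear depth 16)
  + 196.112.0.0/16 (H4) depth=16
  ? 196.112.0.0  path d0:H1→d1:-→d2:-→d3:-→d4:-→d5:-→d6:-→d7:-→d8:-→d9:H4→d10:-→d11:-→d12:-→d13:-→d14:-→d15:-→d16:H4  best=H4
  ? 190.96.101.176  path d0:H1→d1:-→d2:-→d3:-→d4:-→d5:-→d6:-→d7:-→d8:-→d9:-→d10:-→d11:-→d12:-→d13:-→d14:-→d15:-→d16:-→d17:-→d18:-→d19:-→d20:-→d21:-→d22:-→d23:-→d24:-→d25:-→d26:-→d27:-→d28:H0  best=H0
  + 190.96.0.0/16 (H5) depth=16
  + 190.96.96.0/20 (H2) depth=20
  ? 196.3.47.150  path d0:H1→d1:-→d2:-→d3:-→d4:-→d5:-→d6:-→d7:-→d8:-→d9:H4  best=H4
  del 0.0.0.0/0 (clear depth 0)
  ? 86.110.66.22  path d0:-  best=no-route

== LOOKUPS ==
["H0","H4","H4","H0","H4","no-route"]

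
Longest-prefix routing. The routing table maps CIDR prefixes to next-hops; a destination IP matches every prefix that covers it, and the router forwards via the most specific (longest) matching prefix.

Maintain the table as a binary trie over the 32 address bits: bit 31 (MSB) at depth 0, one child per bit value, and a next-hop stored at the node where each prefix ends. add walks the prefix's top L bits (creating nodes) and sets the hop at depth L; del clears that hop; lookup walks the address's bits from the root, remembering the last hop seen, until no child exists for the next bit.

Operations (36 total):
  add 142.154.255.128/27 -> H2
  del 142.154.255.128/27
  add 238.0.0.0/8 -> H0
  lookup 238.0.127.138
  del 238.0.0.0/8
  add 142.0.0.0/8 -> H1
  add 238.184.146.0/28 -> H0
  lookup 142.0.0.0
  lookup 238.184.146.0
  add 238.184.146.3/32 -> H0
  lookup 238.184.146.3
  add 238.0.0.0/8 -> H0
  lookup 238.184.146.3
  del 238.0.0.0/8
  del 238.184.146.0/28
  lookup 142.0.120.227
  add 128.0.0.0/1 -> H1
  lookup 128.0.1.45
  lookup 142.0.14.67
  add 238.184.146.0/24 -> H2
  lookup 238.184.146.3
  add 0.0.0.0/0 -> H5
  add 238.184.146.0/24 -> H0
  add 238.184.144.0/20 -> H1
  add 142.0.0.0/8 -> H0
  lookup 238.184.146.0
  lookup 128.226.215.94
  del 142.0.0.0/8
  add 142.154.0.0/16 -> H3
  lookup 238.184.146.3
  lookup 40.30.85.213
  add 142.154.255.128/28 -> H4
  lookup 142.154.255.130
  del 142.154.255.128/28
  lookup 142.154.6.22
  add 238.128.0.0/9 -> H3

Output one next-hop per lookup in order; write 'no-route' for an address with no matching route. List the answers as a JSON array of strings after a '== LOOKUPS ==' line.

Process each operation:
  add 142.154.255.128/27 -> H2 at depth 27
  del 142.154.255.128/27 (clear depth 27)
  add 238.0.0.0/8 -> H0 at depth 8
  Q 238.0.127.138: descend 11101110 ; hops seen [H0] ; pick H0
  del 238.0.0.0/8 (clear depth 8)
  add 142.0.0.0/8 -> H1 at depth 8
  add 238.184.146.0/28 -> H0 at depth 28
  Q 142.0.0.0: descend 10001110 ; hops seen [H1] ; pick H1
  Q 238.184.146.0: descend 1110111010111000100100100000 ; hops seen [H0] ; pick H0
  add 238.184.146.3/32 -> H0 at depth 32
  Q 238.184.146.3: descend 11101110101110001001001000000011 ; hops seen [H0,H0] ; pick H0
  add 238.0.0.0/8 -> H0 at depth 8
  Q 238.184.146.3: descend 11101110101110001001001000000011 ; hops seen [H0,H0,H0] ; pick H0
  del 238.0.0.0/8 (clear depth 8)
  del 238.184.146.0/28 (clear depth 28)
  Q 142.0.120.227: descend 10001110 ; hops seen [H1] ; pick H1
  add 128.0.0.0/1 -> H1 at depth 1
  Q 128.0.1.45: descend 1000 ; hops seen [H1] ; pick H1
  Q 142.0.14.67: descend 10001110 ; hops seen [H1,H1] ; pick H1
  add 238.184.146.0/24 -> H2 at depth 24
  Q 238.184.146.3: descend 11101110101110001001001000000011 ; hops seen [H1,H2,H0] ; pick H0
  add 0.0.0.0/0 -> H5 at depth 0
  add 238.184.146.0/24 -> H0 at depth 24
  add 238.184.144.0/20 -> H1 at depth 20
  add 142.0.0.0/8 -> H0 at depth 8
  Q 238.184.146.0: descend 111011101011100010010010000000 ; hops seen [H5,H1,H1,H0] ; pick H0
  Q 128.226.215.94: descend 1000 ; hops seen [H5,H1] ; pick H1
  del 142.0.0.0/8 (clear depth 8)
  add 142.154.0.0/16 -> H3 at depth 16
  Q 238.184.146.3: descend 11101110101110001001001000000011 ; hops seen [H5,H1,H1,H0,H0] ; pick H0
  Q 40.30.85.213: descend ε ; hops seen [H5] ; pick H5
  add 142.154.255.128/28 -> H4 at depth 28
  Q 142.154.255.130: descend 1000111010011010111111111000 ; hops seen [H5,H1,H3,H4] ; pick H4
  del 142.154.255.128/28 (clear depth 28)
  Q 142.154.6.22: descend 1000111010011010 ; hops seen [H5,H1,H3] ; pick H3
  add 238.128.0.0/9 -> H3 at depth 9

== LOOKUPS ==
["H0","H1","H0","H0","H0","H1","H1","H1","H0","H0","H1","H0","H5","H4","H3"]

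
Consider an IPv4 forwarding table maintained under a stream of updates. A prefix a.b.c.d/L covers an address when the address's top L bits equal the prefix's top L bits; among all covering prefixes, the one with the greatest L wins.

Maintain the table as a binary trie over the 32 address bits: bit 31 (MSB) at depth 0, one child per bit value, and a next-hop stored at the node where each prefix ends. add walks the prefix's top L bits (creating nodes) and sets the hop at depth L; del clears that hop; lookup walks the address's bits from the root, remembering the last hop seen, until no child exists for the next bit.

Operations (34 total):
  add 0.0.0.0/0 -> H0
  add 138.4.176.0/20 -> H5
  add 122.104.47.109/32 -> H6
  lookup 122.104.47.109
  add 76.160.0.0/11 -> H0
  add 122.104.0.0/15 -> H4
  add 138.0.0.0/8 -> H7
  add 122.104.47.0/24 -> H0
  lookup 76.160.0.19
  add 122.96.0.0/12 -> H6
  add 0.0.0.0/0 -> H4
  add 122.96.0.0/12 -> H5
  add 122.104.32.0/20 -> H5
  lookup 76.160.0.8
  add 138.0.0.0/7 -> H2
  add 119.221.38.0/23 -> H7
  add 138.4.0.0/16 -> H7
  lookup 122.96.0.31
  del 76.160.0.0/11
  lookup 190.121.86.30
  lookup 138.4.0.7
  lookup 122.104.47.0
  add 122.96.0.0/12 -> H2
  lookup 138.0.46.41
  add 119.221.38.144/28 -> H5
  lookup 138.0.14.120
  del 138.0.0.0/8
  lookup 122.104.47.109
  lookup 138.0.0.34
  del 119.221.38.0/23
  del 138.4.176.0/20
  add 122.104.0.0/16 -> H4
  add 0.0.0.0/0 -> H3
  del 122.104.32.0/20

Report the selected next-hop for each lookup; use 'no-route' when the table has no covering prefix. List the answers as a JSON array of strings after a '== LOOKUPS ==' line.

Process each operation:
  add 0.0.0.0/0 -> H0 at depth 0
  add 138.4.176.0/20 -> H5 at depth 20
  add 122.104.47.109/32 -> H6 at depth 32
  ? 122.104.47.109  path d0:H0→d1:-→d2:-→d3:-→d4:-→d5:-→d6:-→d7:-→d8:-→d9:-→d10:-→d11:-→d12:-→d13:-→d14:-→d15:-→d16:-→d17:-→d18:-→d19:-→d20:-→d21:-→d22:-→d23:-→d24:-→d25:-→d26:-→d27:-→d28:-→d29:-→d30:-→d31:-→d32:H6  best=H6
  add 76.160.0.0/11 -> H0 at depth 11
  add 122.104.0.0/15 -> H4 at depth 15
  add 138.0.0.0/8 -> H7 at depth 8
  add 122.104.47.0/24 -> H0 at depth 24
  ? 76.160.0.19  path d0:H0→d1:-→d2:-→d3:-→d4:-→d5:-→d6:-→d7:-→d8:-→d9:-→d10:-→d11:H0  best=H0
  add 122.96.0.0/12 -> H6 at depth 12
  add 0.0.0.0/0 -> H4 at depth 0
  add 122.96.0.0/12 -> H5 at depth 12
  add 122.104.32.0/20 -> H5 at depth 20
  ? 76.160.0.8  path d0:H4→d1:-→d2:-→d3:-→d4:-→d5:-→d6:-→d7:-→d8:-→d9:-→d10:-→d11:H0  best=H0
  add 138.0.0.0/7 -> H2 at depth 7
  add 119.221.38.0/23 -> H7 at depth 23
  add 138.4.0.0/16 -> H7 at depth 16
  ? 122.96.0.31  path d0:H4→d1:-→d2:-→d3:-→d4:-→d5:-→d6:-→d7:-→d8:-→d9:-→d10:-→d11:-→d12:H5  best=H5
  del 76.160.0.0/11 (clear depth 11)
  ? 190.121.86.30  path d0:H4→d1:-→d2:-  best=H4
  ? 138.4.0.7  path d0:H4→d1:-→d2:-→d3:-→d4:-→d5:-→d6:-→d7:H2→d8:H7→d9:-→d10:-→d11:-→d12:-→d13:-→d14:-→d15:-→d16:H7  best=H7
  ? 122.104.47.0  path d0:H4→d1:-→d2:-→d3:-→d4:-→d5:-→d6:-→d7:-→d8:-→d9:-→d10:-→d11:-→d12:H5→d13:-→d14:-→d15:H4→d16:-→d17:-→d18:-→d19:-→d20:H5→d21:-→d22:-→d23:-→d24:H0→d25:-  best=H0
  add 122.96.0.0/12 -> H2 at depth 12
  ? 138.0.46.41  path d0:H4→d1:-→d2:-→d3:-→d4:-→d5:-→d6:-→d7:H2→d8:H7→d9:-→d10:-→d11:-→d12:-→d13:-  best=H7
  add 119.221.38.144/28 -> H5 at depth 28
  ? 138.0.14.120  path d0:H4→d1:-→d2:-→d3:-→d4:-→d5:-→d6:-→d7:H2→d8:H7→d9:-→d10:-→d11:-→d12:-→d13:-  best=H7
  del 138.0.0.0/8 (clear depth 8)
  ? 122.104.47.109  path d0:H4→d1:-→d2:-→d3:-→d4:-→d5:-→d6:-→d7:-→d8:-→d9:-→d10:-→d11:-→d12:H2→d13:-→d14:-→d15:H4→d16:-→d17:-→d18:-→d19:-→d20:H5→d21:-→d22:-→d23:-→d24:H0→d25:-→d26:-→d27:-→d28:-→d29:-→d30:-→d31:-→d32:H6  best=H6
  ? 138.0.0.34  path d0:H4→d1:-→d2:-→d3:-→d4:-→d5:-→d6:-→d7:H2→d8:-→d9:-→d10:-→d11:-→d12:-→d13:-  best=H2
  del 119.221.38.0/23 (clear depth 23)
  del 138.4.176.0/20 (clear depth 20)
  add 122.104.0.0/16 -> H4 at depth 16
  add 0.0.0.0/0 -> H3 at depth 0
  del 122.104.32.0/20 (clear depth 20)

== LOOKUPS ==
["H6","H0","H0","H5","H4","H7","H0","H7","H7","H6","H2"]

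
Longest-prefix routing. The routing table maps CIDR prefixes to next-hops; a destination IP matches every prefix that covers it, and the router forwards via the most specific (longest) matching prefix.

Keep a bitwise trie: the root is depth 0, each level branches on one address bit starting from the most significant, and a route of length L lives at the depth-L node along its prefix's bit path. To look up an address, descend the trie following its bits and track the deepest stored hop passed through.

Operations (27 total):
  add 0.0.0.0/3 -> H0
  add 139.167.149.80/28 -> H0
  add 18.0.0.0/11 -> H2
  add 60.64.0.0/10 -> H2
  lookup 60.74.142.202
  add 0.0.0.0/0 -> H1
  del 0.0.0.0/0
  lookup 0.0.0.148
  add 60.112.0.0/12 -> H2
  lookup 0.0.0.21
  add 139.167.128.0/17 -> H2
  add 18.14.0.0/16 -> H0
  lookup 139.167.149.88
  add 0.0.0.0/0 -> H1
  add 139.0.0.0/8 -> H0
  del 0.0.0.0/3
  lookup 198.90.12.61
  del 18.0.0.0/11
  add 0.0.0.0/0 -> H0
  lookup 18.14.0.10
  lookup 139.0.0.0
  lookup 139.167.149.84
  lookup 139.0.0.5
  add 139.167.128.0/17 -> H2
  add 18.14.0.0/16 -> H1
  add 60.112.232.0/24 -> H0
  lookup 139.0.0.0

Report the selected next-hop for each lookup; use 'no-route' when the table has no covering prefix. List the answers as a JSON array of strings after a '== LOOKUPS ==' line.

Process each operation:
  add 0.0.0.0/3 -> H0 at depth 3
  add 139.167.149.80/28 -> H0 at depth 28
  add 18.0.0.0/11 -> H2 at depth 11
  add 60.64.0.0/10 -> H2 at depth 10
  lookup 60.74.142.202: bits 0011110001 walk d0:-→d1:-→d2:-→d3:-→d4:-→d5:-→d6:-→d7:-→d8:-→d9:-→d10:H2 -> H2
  add 0.0.0.0/0 -> H1 at depth 0
  del 0.0.0.0/0 (clear depth 0)
  lookup 0.0.0.148: bits 000 walk d0:-→d1:-→d2:-→d3:H0 -> H0
  add 60.112.0.0/12 -> H2 at depth 12
  lookup 0.0.0.21: bits 000 walk d0:-→d1:-→d2:-→d3:H0 -> H0
  add 139.167.128.0/17 -> H2 at depth 17
  add 18.14.0.0/16 -> H0 at depth 16
  lookup 139.167.149.88: bits 1000101110100111100101010101 walk d0:-→d1:-→d2:-→d3:-→d4:-→d5:-→d6:-→d7:-→d8:-→d9:-→d10:-→d11:-→d12:-→d13:-→d14:-→d15:-→d16:-→d17:H2→d18:-→d19:-→d20:-→d21:-→d22:-→d23:-→d24:-→d25:-→d26:-→d27:-→d28:H0 -> H0
  add 0.0.0.0/0 -> H1 at depth 0
  add 139.0.0.0/8 -> H0 at depth 8
  del 0.0.0.0/3 (clear depth 3)
  lookup 198.90.12.61: bits 1 walk d0:H1→d1:- -> H1
  del 18.0.0.0/11 (clear depth 11)
  add 0.0.0.0/0 -> H0 at depth 0
  lookup 18.14.0.10: bits 0001001000001110 walk d0:H0→d1:-→d2:-→d3:-→d4:-→d5:-→d6:-→d7:-→d8:-→d9:-→d10:-→d11:-→d12:-→d13:-→d14:-→d15:-→d16:H0 -> H0
  lookup 139.0.0.0: bits 10001011 walk d0:H0→d1:-→d2:-→d3:-→d4:-→d5:-→d6:-→d7:-→d8:H0 -> H0
  lookup 139.167.149.84: bits 1000101110100111100101010101 walk d0:H0→d1:-→d2:-→d3:-→d4:-→d5:-→d6:-→d7:-→d8:H0→d9:-→d10:-→d11:-→d12:-→d13:-→d14:-→d15:-→d16:-→d17:H2→d18:-→d19:-→d20:-→d21:-→d22:-→d23:-→d24:-→d25:-→d26:-→d27:-→d28:H0 -> H0
  lookup 139.0.0.5: bits 10001011 walk d0:H0→d1:-→d2:-→d3:-→d4:-→d5:-→d6:-→d7:-→d8:H0 -> H0
  add 139.167.128.0/17 -> H2 at depth 17
  add 18.14.0.0/16 -> H1 at depth 16
  add 60.112.232.0/24 -> H0 at depth 24
  lookup 139.0.0.0: bits 10001011 walk d0:H0→d1:-→d2:-→d3:-→d4:-→d5:-→d6:-→d7:-→d8:H0 -> H0

== LOOKUPS ==
["H2","H0","H0","H0","H1","H0","H0","H0","H0","H0"]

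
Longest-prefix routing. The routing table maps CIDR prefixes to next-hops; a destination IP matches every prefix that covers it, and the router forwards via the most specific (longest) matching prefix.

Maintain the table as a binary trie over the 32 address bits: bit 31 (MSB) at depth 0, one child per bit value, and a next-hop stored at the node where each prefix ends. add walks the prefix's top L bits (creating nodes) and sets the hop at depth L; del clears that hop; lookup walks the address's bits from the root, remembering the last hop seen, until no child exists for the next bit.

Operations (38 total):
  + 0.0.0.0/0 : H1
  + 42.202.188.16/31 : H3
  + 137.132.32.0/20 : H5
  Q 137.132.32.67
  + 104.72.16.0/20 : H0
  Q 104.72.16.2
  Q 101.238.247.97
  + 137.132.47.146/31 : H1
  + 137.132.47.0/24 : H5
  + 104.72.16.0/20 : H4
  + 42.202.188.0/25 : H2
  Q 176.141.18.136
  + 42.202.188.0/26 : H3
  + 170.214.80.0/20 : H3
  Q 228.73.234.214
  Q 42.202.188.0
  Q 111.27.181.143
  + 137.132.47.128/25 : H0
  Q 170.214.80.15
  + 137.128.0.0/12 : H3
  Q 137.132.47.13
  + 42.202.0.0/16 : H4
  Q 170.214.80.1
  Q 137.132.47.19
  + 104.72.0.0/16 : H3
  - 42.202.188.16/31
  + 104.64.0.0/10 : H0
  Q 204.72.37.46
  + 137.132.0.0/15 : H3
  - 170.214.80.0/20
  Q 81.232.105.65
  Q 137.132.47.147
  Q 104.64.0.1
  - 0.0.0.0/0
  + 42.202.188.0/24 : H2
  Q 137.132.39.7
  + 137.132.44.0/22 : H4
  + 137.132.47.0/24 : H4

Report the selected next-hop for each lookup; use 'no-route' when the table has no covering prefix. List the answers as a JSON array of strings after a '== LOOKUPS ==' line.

Process each operation:
  + 0.0.0.0/0 (H1) depth=0
  + 42.202.188.16/31 (H3) depth=31
  + 137.132.32.0/20 (H5) depth=20
  lookup 137.132.32.67: bits 10001001100001000010 walk d0:H1→d1:-→d2:-→d3:-→d4:-→d5:-→d6:-→d7:-→d8:-→d9:-→d10:-→d11:-→d12:-→d13:-→d14:-→d15:-→d16:-→d17:-→d18:-→d19:-→d20:H5 -> H5
  + 104.72.16.0/20 (H0) depth=20
  lookup 104.72.16.2: bits 01101000010010000001 walk d0:H1→d1:-→d2:-→d3:-→d4:-→d5:-→d6:-→d7:-→d8:-→d9:-→d10:-→d11:-→d12:-→d13:-→d14:-→d15:-→d16:-→d17:-→d18:-→d19:-→d20:H0 -> H0
  lookup 101.238.247.97: bits 0110 walk d0:H1→d1:-→d2:-→d3:-→d4:- -> H1
  + 137.132.47.146/31 (H1) depth=31
  + 137.132.47.0/24 (H5) depth=24
  + 104.72.16.0/20 (H4) depth=20
  + 42.202.188.0/25 (H2) depth=25
  lookup 176.141.18.136: bits 10 walk d0:H1→d1:-→d2:- -> H1
  + 42.202.188.0/26 (H3) depth=26
  + 170.214.80.0/20 (H3) depth=20
  lookup 228.73.234.214: bits 1 walk d0:H1→d1:- -> H1
  lookup 42.202.188.0: bits 001010101100101010111100000 walk d0:H1→d1:-→d2:-→d3:-→d4:-→d5:-→d6:-→d7:-→d8:-→d9:-→d10:-→d11:-→d12:-→d13:-→d14:-→d15:-→d16:-→d17:-→d18:-→d19:-→d20:-→d21:-→d22:-→d23:-→d24:-→d25:H2→d26:H3→d27:- -> H3
  lookup 111.27.181.143: bits 01101 walk d0:H1→d1:-→d2:-→d3:-→d4:-→d5:- -> H1
  + 137.132.47.128/25 (H0) depth=25
  lookup 170.214.80.15: bits 10101010110101100101 walk d0:H1→d1:-→d2:-→d3:-→d4:-→d5:-→d6:-→d7:-→d8:-→d9:-→d10:-→d11:-→d12:-→d13:-→d14:-→d15:-→d16:-→d17:-→d18:-→d19:-→d20:H3 -> H3
  + 137.128.0.0/12 (H3) depth=12
  lookup 137.132.47.13: bits 100010011000010000101111 walk d0:H1→d1:-→d2:-→d3:-→d4:-→d5:-→d6:-→d7:-→d8:-→d9:-→d10:-→d11:-→d12:H3→d13:-→d14:-→d15:-→d16:-→d17:-→d18:-→d19:-→d20:H5→d21:-→d22:-→d23:-→d24:H5 -> H5
  + 42.202.0.0/16 (H4) depth=16
  lookup 170.214.80.1: bits 10101010110101100101 walk d0:H1→d1:-→d2:-→d3:-→d4:-→d5:-→d6:-→d7:-→d8:-→d9:-→d10:-→d11:-→d12:-→d13:-→d14:-→d15:-→d16:-→d17:-→d18:-→d19:-→d20:H3 -> H3
  lookup 137.132.47.19: bits 100010011000010000101111 walk d0:H1→d1:-→d2:-→d3:-→d4:-→d5:-→d6:-→d7:-→d8:-→d9:-→d10:-→d11:-→d12:H3→d13:-→d14:-→d15:-→d16:-→d17:-→d18:-→d19:-→d20:H5→d21:-→d22:-→d23:-→d24:H5 -> H5
  + 104.72.0.0/16 (H3) depth=16
  del 42.202.188.16/31 (clear depth 31)
  + 104.64.0.0/10 (H0) depth=10
  lookup 204.72.37.46: bits 1 walk d0:H1→d1:- -> H1
  + 137.132.0.0/15 (H3) depth=15
  del 170.214.80.0/20 (clear depth 20)
  lookup 81.232.105.65: bits 01 walk d0:H1→d1:-→d2:- -> H1
  lookup 137.132.47.147: bits 1000100110000100001011111001001 walk d0:H1→d1:-→d2:-→d3:-→d4:-→d5:-→d6:-→d7:-→d8:-→d9:-→d10:-→d11:-→d12:H3→d13:-→d14:-→d15:H3→d16:-→d17:-→d18:-→d19:-→d20:H5→d21:-→d22:-→d23:-→d24:H5→d25:H0→d26:-→d27:-→d28:-→d29:-→d30:-→d31:H1 -> H1
  lookup 104.64.0.1: bits 011010000100 walk d0:H1→d1:-→d2:-→d3:-→d4:-→d5:-→d6:-→d7:-→d8:-→d9:-→d10:H0→d11:-→d12:- -> H0
  del 0.0.0.0/0 (clear depth 0)
  + 42.202.188.0/24 (H2) depth=24
  lookup 137.132.39.7: bits 10001001100001000010 walk d0:-→d1:-→d2:-→d3:-→d4:-→d5:-→d6:-→d7:-→d8:-→d9:-→d10:-→d11:-→d12:H3→d13:-→d14:-→d15:H3→d16:-→d17:-→d18:-→d19:-→d20:H5 -> H5
  + 137.132.44.0/22 (H4) depth=22
  + 137.132.47.0/24 (H4) depth=24

== LOOKUPS ==
["H5","H0","H1","H1","H1","H3","H1","H3","H5","H3","H5","H1","H1","H1","H0","H5"]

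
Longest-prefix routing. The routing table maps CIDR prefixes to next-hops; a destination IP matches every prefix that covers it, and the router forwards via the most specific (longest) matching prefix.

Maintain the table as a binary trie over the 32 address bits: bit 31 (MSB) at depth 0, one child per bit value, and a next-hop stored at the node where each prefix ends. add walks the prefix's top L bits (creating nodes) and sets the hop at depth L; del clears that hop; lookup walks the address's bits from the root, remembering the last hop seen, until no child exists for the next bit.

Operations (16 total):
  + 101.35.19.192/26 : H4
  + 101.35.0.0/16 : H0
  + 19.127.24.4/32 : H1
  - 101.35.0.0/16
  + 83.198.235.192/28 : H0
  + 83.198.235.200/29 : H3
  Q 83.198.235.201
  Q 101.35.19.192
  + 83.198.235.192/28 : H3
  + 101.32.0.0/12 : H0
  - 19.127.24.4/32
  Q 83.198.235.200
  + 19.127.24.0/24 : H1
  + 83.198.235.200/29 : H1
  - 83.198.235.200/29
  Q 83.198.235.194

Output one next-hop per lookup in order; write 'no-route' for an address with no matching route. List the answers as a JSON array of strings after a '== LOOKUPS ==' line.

Apply in order:
  + 101.35.19.192/26 (H4) depth=26
  + 101.35.0.0/16 (H0) depth=16
  + 19.127.24.4/32 (H1) depth=32
  - 101.35.0.0/16 clear@16
  + 83.198.235.192/28 (H0) depth=28
  + 83.198.235.200/29 (H3) depth=29
  lookup 83.198.235.201: bits 01010011110001101110101111001 walk d0:-→d1:-→d2:-→d3:-→d4:-→d5:-→d6:-→d7:-→d8:-→d9:-→d10:-→d11:-→d12:-→d13:-→d14:-→d15:-→d16:-→d17:-→d18:-→d19:-→d20:-→d21:-→d22:-→d23:-→d24:-→d25:-→d26:-→d27:-→d28:H0→d29:H3 -> H3
  lookup 101.35.19.192: bits 01100101001000110001001111 walk d0:-→d1:-→d2:-→d3:-→d4:-→d5:-→d6:-→d7:-→d8:-→d9:-→d10:-→d11:-→d12:-→d13:-→d14:-→d15:-→d16:-→d17:-→d18:-→d19:-→d20:-→d21:-→d22:-→d23:-→d24:-→d25:-→d26:H4 -> H4
  + 83.198.235.192/28 (H3) depth=28
  + 101.32.0.0/12 (H0) depth=12
  - 19.127.24.4/32 clear@32
  lookup 83.198.235.200: bits 01010011110001101110101111001 walk d0:-→d1:-→d2:-→d3:-→d4:-→d5:-→d6:-→d7:-→d8:-→d9:-→d10:-→d11:-→d12:-→d13:-→d14:-→d15:-→d16:-→d17:-→d18:-→d19:-→d20:-→d21:-→d22:-→d23:-→d24:-→d25:-→d26:-→d27:-→d28:H3→d29:H3 -> H3
  + 19.127.24.0/24 (H1) depth=24
  + 83.198.235.200/29 (H1) depth=29
  - 83.198.235.200/29 clear@29
  lookup 83.198.235.194: bits 0101001111000110111010111100 walk d0:-→d1:-→d2:-→d3:-→d4:-→d5:-→d6:-→d7:-→d8:-→d9:-→d10:-→d11:-→d12:-→d13:-→d14:-→d15:-→d16:-→d17:-→d18:-→d19:-→d20:-→d21:-→d22:-→d23:-→d24:-→d25:-→d26:-→d27:-→d28:H3 -> H3

== LOOKUPS ==
["H3","H4","H3","H3"]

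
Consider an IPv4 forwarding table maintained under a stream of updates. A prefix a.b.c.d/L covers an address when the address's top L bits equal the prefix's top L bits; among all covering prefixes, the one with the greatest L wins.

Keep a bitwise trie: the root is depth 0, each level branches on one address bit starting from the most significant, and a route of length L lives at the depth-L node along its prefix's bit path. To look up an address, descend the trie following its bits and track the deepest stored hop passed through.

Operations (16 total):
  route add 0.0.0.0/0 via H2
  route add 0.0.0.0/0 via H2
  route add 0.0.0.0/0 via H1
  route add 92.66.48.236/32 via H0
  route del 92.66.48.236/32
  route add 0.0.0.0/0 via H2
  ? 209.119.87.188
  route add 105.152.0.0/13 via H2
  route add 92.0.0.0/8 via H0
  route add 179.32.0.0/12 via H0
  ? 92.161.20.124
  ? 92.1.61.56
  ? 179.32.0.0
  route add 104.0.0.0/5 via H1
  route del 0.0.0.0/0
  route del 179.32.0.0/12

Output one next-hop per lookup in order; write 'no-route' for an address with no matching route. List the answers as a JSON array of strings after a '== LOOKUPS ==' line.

Process each operation:
  add 0.0.0.0/0 -> H2 at depth 0
  add 0.0.0.0/0 -> H2 at depth 0
  add 0.0.0.0/0 -> H1 at depth 0
  add 92.66.48.236/32 -> H0 at depth 32
  - 92.66.48.236/32 clear@32
  add 0.0.0.0/0 -> H2 at depth 0
  lookup 209.119.87.188: bits ε walk d0:H2 -> H2
  add 105.152.0.0/13 -> H2 at depth 13
  add 92.0.0.0/8 -> H0 at depth 8
  add 179.32.0.0/12 -> H0 at depth 12
  lookup 92.161.20.124: bits 01011100 walk d0:H2→d1:-→d2:-→d3:-→d4:-→d5:-→d6:-→d7:-→d8:H0 -> H0
  lookup 92.1.61.56: bits 010111000 walk d0:H2→d1:-→d2:-→d3:-→d4:-→d5:-→d6:-→d7:-→d8:H0→d9:- -> H0
  lookup 179.32.0.0: bits 101100110010 walk d0:H2→d1:-→d2:-→d3:-→d4:-→d5:-→d6:-→d7:-→d8:-→d9:-→d10:-→d11:-→d12:H0 -> H0
  add 104.0.0.0/5 -> H1 at depth 5
  - 0.0.0.0/0 clear@0
  - 179.32.0.0/12 clear@12

== LOOKUPS ==
["H2","H0","H0","H0"]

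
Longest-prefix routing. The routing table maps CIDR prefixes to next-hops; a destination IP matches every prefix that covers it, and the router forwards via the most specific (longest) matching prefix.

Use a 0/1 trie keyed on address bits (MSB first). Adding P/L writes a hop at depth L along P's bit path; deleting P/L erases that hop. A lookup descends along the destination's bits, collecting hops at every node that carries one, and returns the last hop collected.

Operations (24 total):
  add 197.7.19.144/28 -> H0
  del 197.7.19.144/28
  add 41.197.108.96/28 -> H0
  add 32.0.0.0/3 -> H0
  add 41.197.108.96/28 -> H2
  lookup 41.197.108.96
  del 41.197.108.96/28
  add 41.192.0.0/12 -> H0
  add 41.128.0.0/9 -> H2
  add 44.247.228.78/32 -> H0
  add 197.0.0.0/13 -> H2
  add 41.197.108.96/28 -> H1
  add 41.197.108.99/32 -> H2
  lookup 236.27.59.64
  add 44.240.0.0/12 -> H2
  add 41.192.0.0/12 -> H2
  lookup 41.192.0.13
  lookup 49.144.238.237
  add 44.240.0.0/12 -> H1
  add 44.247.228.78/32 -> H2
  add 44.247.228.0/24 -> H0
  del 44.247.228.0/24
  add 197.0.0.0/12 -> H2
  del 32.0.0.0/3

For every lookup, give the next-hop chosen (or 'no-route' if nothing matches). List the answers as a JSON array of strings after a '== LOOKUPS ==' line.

Apply in order:
  + 197.7.19.144/28 (H0) depth=28
  del 197.7.19.144/28 (clear depth 28)
  + 41.197.108.96/28 (H0) depth=28
  + 32.0.0.0/3 (H0) depth=3
  + 41.197.108.96/28 (H2) depth=28
  Q 41.197.108.96: descend 0010100111000101011011000110 ; hops seen [H0,H2] ; pick H2
  del 41.197.108.96/28 (clear depth 28)
  + 41.192.0.0/12 (H0) depth=12
  + 41.128.0.0/9 (H2) depth=9
  + 44.247.228.78/32 (H0) depth=32
  + 197.0.0.0/13 (H2) depth=13
  + 41.197.108.96/28 (H1) depth=28
  + 41.197.108.99/32 (H2) depth=32
  Q 236.27.59.64: descend 11 ; hops seen [∅] ; pick no-route
  + 44.240.0.0/12 (H2) depth=12
  + 41.192.0.0/12 (H2) depth=12
  Q 41.192.0.13: descend 0010100111000 ; hops seen [H0,H2,H2] ; pick H2
  Q 49.144.238.237: descend 001 ; hops seen [H0] ; pick H0
  + 44.240.0.0/12 (H1) depth=12
  + 44.247.228.78/32 (H2) depth=32
  + 44.247.228.0/24 (H0) depth=24
  del 44.247.228.0/24 (clear depth 24)
  + 197.0.0.0/12 (H2) depth=12
  del 32.0.0.0/3 (clear depth 3)

== LOOKUPS ==
["H2","no-route","H2","H0"]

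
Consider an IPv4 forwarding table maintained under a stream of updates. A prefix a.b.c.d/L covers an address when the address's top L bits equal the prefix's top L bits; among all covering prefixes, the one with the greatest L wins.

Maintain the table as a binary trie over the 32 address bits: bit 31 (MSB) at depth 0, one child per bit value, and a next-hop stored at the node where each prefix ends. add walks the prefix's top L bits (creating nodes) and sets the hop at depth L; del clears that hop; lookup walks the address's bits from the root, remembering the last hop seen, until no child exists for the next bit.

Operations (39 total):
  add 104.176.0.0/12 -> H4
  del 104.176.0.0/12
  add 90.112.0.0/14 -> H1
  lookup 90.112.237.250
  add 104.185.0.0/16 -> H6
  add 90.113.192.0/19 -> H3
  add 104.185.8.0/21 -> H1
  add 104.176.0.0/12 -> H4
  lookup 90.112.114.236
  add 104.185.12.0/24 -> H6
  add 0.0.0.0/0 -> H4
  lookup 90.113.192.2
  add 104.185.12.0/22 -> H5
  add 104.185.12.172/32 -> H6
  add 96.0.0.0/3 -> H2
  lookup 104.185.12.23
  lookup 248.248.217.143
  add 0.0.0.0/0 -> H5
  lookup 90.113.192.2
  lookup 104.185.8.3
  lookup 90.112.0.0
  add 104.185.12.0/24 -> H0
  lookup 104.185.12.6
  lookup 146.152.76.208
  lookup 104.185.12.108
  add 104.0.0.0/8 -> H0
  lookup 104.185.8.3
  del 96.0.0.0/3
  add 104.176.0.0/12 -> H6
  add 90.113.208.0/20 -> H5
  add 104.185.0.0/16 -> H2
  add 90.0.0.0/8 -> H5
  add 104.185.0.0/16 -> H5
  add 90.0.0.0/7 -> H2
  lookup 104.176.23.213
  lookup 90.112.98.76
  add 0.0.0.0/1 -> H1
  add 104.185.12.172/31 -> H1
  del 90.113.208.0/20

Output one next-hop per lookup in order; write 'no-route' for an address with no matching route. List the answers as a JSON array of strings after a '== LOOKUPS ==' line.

Process each operation:
  + 104.176.0.0/12 (H4) depth=12
  del 104.176.0.0/12 (clear depth 12)
  + 90.112.0.0/14 (H1) depth=14
  lookup 90.112.237.250: bits 01011010011100 walk d0:-→d1:-→d2:-→d3:-→d4:-→d5:-→d6:-→d7:-→d8:-→d9:-→d10:-→d11:-→d12:-→d13:-→d14:H1 -> H1
  + 104.185.0.0/16 (H6) depth=16
  + 90.113.192.0/19 (H3) depth=19
  + 104.185.8.0/21 (H1) depth=21
  + 104.176.0.0/12 (H4) depth=12
  lookup 90.112.114.236: bits 010110100111000 walk d0:-→d1:-→d2:-→d3:-→d4:-→d5:-→d6:-→d7:-→d8:-→d9:-→d10:-→d11:-→d12:-→d13:-→d14:H1→d15:- -> H1
  + 104.185.12.0/24 (H6) depth=24
  + 0.0.0.0/0 (H4) depth=0
  lookup 90.113.192.2: bits 0101101001110001110 walk d0:H4→d1:-→d2:-→d3:-→d4:-→d5:-→d6:-→d7:-→d8:-→d9:-→d10:-→d11:-→d12:-→d13:-→d14:H1→d15:-→d16:-→d17:-→d18:-→d19:H3 -> H3
  + 104.185.12.0/22 (H5) depth=22
  + 104.185.12.172/32 (H6) depth=32
  + 96.0.0.0/3 (H2) depth=3
  lookup 104.185.12.23: bits 011010001011100100001100 walk d0:H4→d1:-→d2:-→d3:H2→d4:-→d5:-→d6:-→d7:-→d8:-→d9:-→d10:-→d11:-→d12:H4→d13:-→d14:-→d15:-→d16:H6→d17:-→d18:-→d19:-→d20:-→d21:H1→d22:H5→d23:-→d24:H6 -> H6
  lookup 248.248.217.143: bits ε walk d0:H4 -> H4
  + 0.0.0.0/0 (H5) depth=0
  lookup 90.113.192.2: bits 0101101001110001110 walk d0:H5→d1:-→d2:-→d3:-→d4:-→d5:-→d6:-→d7:-→d8:-→d9:-→d10:-→d11:-→d12:-→d13:-→d14:H1→d15:-→d16:-→d17:-→d18:-→d19:H3 -> H3
  lookup 104.185.8.3: bits 011010001011100100001 walk d0:H5→d1:-→d2:-→d3:H2→d4:-→d5:-→d6:-→d7:-→d8:-→d9:-→d10:-→d11:-→d12:H4→d13:-→d14:-→d15:-→d16:H6→d17:-→d18:-→d19:-→d20:-→d21:H1 -> H1
  lookup 90.112.0.0: bits 010110100111000 walk d0:H5→d1:-→d2:-→d3:-→d4:-→d5:-→d6:-→d7:-→d8:-→d9:-→d10:-→d11:-→d12:-→d13:-→d14:H1→d15:- -> H1
  + 104.185.12.0/24 (H0) depth=24
  lookup 104.185.12.6: bits 011010001011100100001100 walk d0:H5→d1:-→d2:-→d3:H2→d4:-→d5:-→d6:-→d7:-→d8:-→d9:-→d10:-→d11:-→d12:H4→d13:-→d14:-→d15:-→d16:H6→d17:-→d18:-→d19:-→d20:-→d21:H1→d22:H5→d23:-→d24:H0 -> H0
  lookup 146.152.76.208: bits ε walk d0:H5 -> H5
  lookup 104.185.12.108: bits 011010001011100100001100 walk d0:H5→d1:-→d2:-→d3:H2→d4:-→d5:-→d6:-→d7:-→d8:-→d9:-→d10:-→d11:-→d12:H4→d13:-→d14:-→d15:-→d16:H6→d17:-→d18:-→d19:-→d20:-→d21:H1→d22:H5→d23:-→d24:H0 -> H0
  + 104.0.0.0/8 (H0) depth=8
  lookup 104.185.8.3: bits 011010001011100100001 walk d0:H5→d1:-→d2:-→d3:H2→d4:-→d5:-→d6:-→d7:-→d8:H0→d9:-→d10:-→d11:-→d12:H4→d13:-→d14:-→d15:-→d16:H6→d17:-→d18:-→d19:-→d20:-→d21:H1 -> H1
  del 96.0.0.0/3 (clear depth 3)
  + 104.176.0.0/12 (H6) depth=12
  + 90.113.208.0/20 (H5) depth=20
  + 104.185.0.0/16 (H2) depth=16
  + 90.0.0.0/8 (H5) depth=8
  + 104.185.0.0/16 (H5) depth=16
  + 90.0.0.0/7 (H2) depth=7
  lookup 104.176.23.213: bits 011010001011 walk d0:H5→d1:-→d2:-→d3:-→d4:-→d5:-→d6:-→d7:-→d8:H0→d9:-→d10:-→d11:-→d12:H6 -> H6
  lookup 90.112.98.76: bits 010110100111000 walk d0:H5→d1:-→d2:-→d3:-→d4:-→d5:-→d6:-→d7:H2→d8:H5→d9:-→d10:-→d11:-→d12:-→d13:-→d14:H1→d15:- -> H1
  + 0.0.0.0/1 (H1) depth=1
  + 104.185.12.172/31 (H1) depth=31
  del 90.113.208.0/20 (clear depth 20)

== LOOKUPS ==
["H1","H1","H3","H6","H4","H3","H1","H1","H0","H5","H0","H1","H6","H1"]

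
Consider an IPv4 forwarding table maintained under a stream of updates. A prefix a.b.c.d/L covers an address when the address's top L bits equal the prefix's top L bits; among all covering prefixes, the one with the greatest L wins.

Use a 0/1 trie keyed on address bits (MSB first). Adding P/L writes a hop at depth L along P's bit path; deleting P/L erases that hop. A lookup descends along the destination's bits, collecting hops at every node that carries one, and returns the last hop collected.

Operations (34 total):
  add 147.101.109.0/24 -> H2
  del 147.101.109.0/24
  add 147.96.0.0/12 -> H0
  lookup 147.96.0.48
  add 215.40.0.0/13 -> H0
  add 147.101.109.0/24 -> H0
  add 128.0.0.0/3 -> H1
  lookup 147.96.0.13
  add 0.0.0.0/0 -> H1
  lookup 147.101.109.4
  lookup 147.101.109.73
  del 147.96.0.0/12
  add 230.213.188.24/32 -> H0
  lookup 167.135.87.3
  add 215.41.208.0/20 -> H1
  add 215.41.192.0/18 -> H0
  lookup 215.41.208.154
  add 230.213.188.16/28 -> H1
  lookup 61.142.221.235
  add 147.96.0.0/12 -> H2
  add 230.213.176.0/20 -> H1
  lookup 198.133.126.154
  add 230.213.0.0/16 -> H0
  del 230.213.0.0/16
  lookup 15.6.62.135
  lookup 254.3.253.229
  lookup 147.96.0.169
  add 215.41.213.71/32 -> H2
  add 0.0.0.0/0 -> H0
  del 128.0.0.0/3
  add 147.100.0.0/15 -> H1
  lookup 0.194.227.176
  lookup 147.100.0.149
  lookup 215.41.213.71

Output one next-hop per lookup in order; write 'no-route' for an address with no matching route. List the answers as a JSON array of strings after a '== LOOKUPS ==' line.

Trace:
  add 147.101.109.0/24 -> H2 at depth 24
  - 147.101.109.0/24 clear@24
  add 147.96.0.0/12 -> H0 at depth 12
  ? 147.96.0.48  path d0:-→d1:-→d2:-→d3:-→d4:-→d5:-→d6:-→d7:-→d8:-→d9:-→d10:-→d11:-→d12:H0→d13:-  best=H0
  add 215.40.0.0/13 -> H0 at depth 13
  add 147.101.109.0/24 -> H0 at depth 24
  add 128.0.0.0/3 -> H1 at depth 3
  ? 147.96.0.13  path d0:-→d1:-→d2:-→d3:H1→d4:-→d5:-→d6:-→d7:-→d8:-→d9:-→d10:-→d11:-→d12:H0→d13:-  best=H0
  add 0.0.0.0/0 -> H1 at depth 0
  ? 147.101.109.4  path d0:H1→d1:-→d2:-→d3:H1→d4:-→d5:-→d6:-→d7:-→d8:-→d9:-→d10:-→d11:-→d12:H0→d13:-→d14:-→d15:-→d16:-→d17:-→d18:-→d19:-→d20:-→d21:-→d22:-→d23:-→d24:H0  best=H0
  ? 147.101.109.73  path d0:H1→d1:-→d2:-→d3:H1→d4:-→d5:-→d6:-→d7:-→d8:-→d9:-→d10:-→d11:-→d12:H0→d13:-→d14:-→d15:-→d16:-→d17:-→d18:-→d19:-→d20:-→d21:-→d22:-→d23:-→d24:H0  best=H0
  - 147.96.0.0/12 clear@12
  add 230.213.188.24/32 -> H0 at depth 32
  ? 167.135.87.3  path d0:H1→d1:-→d2:-  best=H1
  add 215.41.208.0/20 -> H1 at depth 20
  add 215.41.192.0/18 -> H0 at depth 18
  ? 215.41.208.154  path d0:H1→d1:-→d2:-→d3:-→d4:-→d5:-→d6:-→d7:-→d8:-→d9:-→d10:-→d11:-→d12:-→d13:H0→d14:-→d15:-→d16:-→d17:-→d18:H0→d19:-→d20:H1  best=H1
  add 230.213.188.16/28 -> H1 at depth 28
  ? 61.142.221.235  path d0:H1  best=H1
  add 147.96.0.0/12 -> H2 at depth 12
  add 230.213.176.0/20 -> H1 at depth 20
  ? 198.133.126.154  path d0:H1→d1:-→d2:-→d3:-  best=H1
  add 230.213.0.0/16 -> H0 at depth 16
  - 230.213.0.0/16 clear@16
  ? 15.6.62.135  path d0:H1  best=H1
  ? 254.3.253.229  path d0:H1→d1:-→d2:-→d3:-  best=H1
  ? 147.96.0.169  path d0:H1→d1:-→d2:-→d3:H1→d4:-→d5:-→d6:-→d7:-→d8:-→d9:-→d10:-→d11:-→d12:H2→d13:-  best=H2
  add 215.41.213.71/32 -> H2 at depth 32
  add 0.0.0.0/0 -> H0 at depth 0
  - 128.0.0.0/3 clear@3
  add 147.100.0.0/15 -> H1 at depth 15
  ? 0.194.227.176  path d0:H0  best=H0
  ? 147.100.0.149  path d0:H0→d1:-→d2:-→d3:-→d4:-→d5:-→d6:-→d7:-→d8:-→d9:-→d10:-→d11:-→d12:H2→d13:-→d14:-→d15:H1  best=H1
  ? 215.41.213.71  path d0:H0→d1:-→d2:-→d3:-→d4:-→d5:-→d6:-→d7:-→d8:-→d9:-→d10:-→d11:-→d12:-→d13:H0→d14:-→d15:-→d16:-→d17:-→d18:H0→d19:-→d20:H1→d21:-→d22:-→d23:-→d24:-→d25:-→d26:-→d27:-→d28:-→d29:-→d30:-→d31:-→d32:H2  best=H2

== LOOKUPS ==
["H0","H0","H0","H0","H1","H1","H1","H1","H1","H1","H2","H0","H1","H2"]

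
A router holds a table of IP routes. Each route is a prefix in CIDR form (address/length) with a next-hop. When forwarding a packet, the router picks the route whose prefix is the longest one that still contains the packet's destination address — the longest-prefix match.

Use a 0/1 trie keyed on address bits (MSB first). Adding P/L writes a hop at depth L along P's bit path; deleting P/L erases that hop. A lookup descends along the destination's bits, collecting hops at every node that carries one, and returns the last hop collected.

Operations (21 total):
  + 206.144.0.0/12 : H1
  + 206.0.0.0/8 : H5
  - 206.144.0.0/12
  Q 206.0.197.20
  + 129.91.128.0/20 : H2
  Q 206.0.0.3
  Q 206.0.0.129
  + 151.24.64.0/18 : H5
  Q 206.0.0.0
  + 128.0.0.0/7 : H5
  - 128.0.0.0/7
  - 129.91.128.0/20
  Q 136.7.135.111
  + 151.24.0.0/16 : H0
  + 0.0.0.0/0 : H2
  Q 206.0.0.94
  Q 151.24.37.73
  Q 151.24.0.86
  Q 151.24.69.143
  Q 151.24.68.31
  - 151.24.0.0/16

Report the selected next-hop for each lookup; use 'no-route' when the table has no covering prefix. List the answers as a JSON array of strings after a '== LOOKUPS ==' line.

Trace:
  + 206.144.0.0/12 (H1) depth=12
  + 206.0.0.0/8 (H5) depth=8
  del 206.144.0.0/12 (clear depth 12)
  lookup 206.0.197.20: bits 11001110 walk d0:-→d1:-→d2:-→d3:-→d4:-→d5:-→d6:-→d7:-→d8:H5 -> H5
  + 129.91.128.0/20 (H2) depth=20
  lookup 206.0.0.3: bits 11001110 walk d0:-→d1:-→d2:-→d3:-→d4:-→d5:-→d6:-→d7:-→d8:H5 -> H5
  lookup 206.0.0.129: bits 11001110 walk d0:-→d1:-→d2:-→d3:-→d4:-→d5:-→d6:-→d7:-→d8:H5 -> H5
  + 151.24.64.0/18 (H5) depth=18
  lookup 206.0.0.0: bits 11001110 walk d0:-→d1:-→d2:-→d3:-→d4:-→d5:-→d6:-→d7:-→d8:H5 -> H5
  + 128.0.0.0/7 (H5) depth=7
  del 128.0.0.0/7 (clear depth 7)
  del 129.91.128.0/20 (clear depth 20)
  lookup 136.7.135.111: bits 1000 walk d0:-→d1:-→d2:-→d3:-→d4:- -> no-route
  + 151.24.0.0/16 (H0) depth=16
  + 0.0.0.0/0 (H2) depth=0
  lookup 206.0.0.94: bits 11001110 walk d0:H2→d1:-→d2:-→d3:-→d4:-→d5:-→d6:-→d7:-→d8:H5 -> H5
  lookup 151.24.37.73: bits 10010111000110000 walk d0:H2→d1:-→d2:-→d3:-→d4:-→d5:-→d6:-→d7:-→d8:-→d9:-→d10:-→d11:-→d12:-→d13:-→d14:-→d15:-→d16:H0→d17:- -> H0
  lookup 151.24.0.86: bits 10010111000110000 walk d0:H2→d1:-→d2:-→d3:-→d4:-→d5:-→d6:-→d7:-→d8:-→d9:-→d10:-→d11:-→d12:-→d13:-→d14:-→d15:-→d16:H0→d17:- -> H0
  lookup 151.24.69.143: bits 100101110001100001 walk d0:H2→d1:-→d2:-→d3:-→d4:-→d5:-→d6:-→d7:-→d8:-→d9:-→d10:-→d11:-→d12:-→d13:-→d14:-→d15:-→d16:H0→d17:-→d18:H5 -> H5
  lookup 151.24.68.31: bits 100101110001100001 walk d0:H2→d1:-→d2:-→d3:-→d4:-→d5:-→d6:-→d7:-→d8:-→d9:-→d10:-→d11:-→d12:-→d13:-→d14:-→d15:-→d16:H0→d17:-→d18:H5 -> H5
  del 151.24.0.0/16 (clear depth 16)

== LOOKUPS ==
["H5","H5","H5","H5","no-route","H5","H0","H0","H5","H5"]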